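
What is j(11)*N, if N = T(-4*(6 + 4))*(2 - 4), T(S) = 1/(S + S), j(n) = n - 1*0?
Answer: 11/40 ≈ 0.27500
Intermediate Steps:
j(n) = n (j(n) = n + 0 = n)
T(S) = 1/(2*S)
N = 1/40 (N = (1/(2*((-4*(6 + 4)))))*(2 - 4) = (1/(2*((-4*10))))*(-2) = ((½)/(-40))*(-2) = ((½)*(-1/40))*(-2) = -1/80*(-2) = 1/40 ≈ 0.025000)
j(11)*N = 11*(1/40) = 11/40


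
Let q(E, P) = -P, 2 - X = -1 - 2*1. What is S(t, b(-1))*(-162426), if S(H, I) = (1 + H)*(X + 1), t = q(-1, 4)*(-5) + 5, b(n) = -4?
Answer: -25338456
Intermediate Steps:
X = 5 (X = 2 - (-1 - 2*1) = 2 - (-1 - 2) = 2 - 1*(-3) = 2 + 3 = 5)
t = 25 (t = -1*4*(-5) + 5 = -4*(-5) + 5 = 20 + 5 = 25)
S(H, I) = 6 + 6*H (S(H, I) = (1 + H)*(5 + 1) = (1 + H)*6 = 6 + 6*H)
S(t, b(-1))*(-162426) = (6 + 6*25)*(-162426) = (6 + 150)*(-162426) = 156*(-162426) = -25338456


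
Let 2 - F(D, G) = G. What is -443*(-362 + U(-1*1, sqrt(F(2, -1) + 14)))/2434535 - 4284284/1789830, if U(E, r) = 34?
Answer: -1017016988962/435740377905 ≈ -2.3340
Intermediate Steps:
F(D, G) = 2 - G
-443*(-362 + U(-1*1, sqrt(F(2, -1) + 14)))/2434535 - 4284284/1789830 = -443*(-362 + 34)/2434535 - 4284284/1789830 = -443*(-328)*(1/2434535) - 4284284*1/1789830 = 145304*(1/2434535) - 2142142/894915 = 145304/2434535 - 2142142/894915 = -1017016988962/435740377905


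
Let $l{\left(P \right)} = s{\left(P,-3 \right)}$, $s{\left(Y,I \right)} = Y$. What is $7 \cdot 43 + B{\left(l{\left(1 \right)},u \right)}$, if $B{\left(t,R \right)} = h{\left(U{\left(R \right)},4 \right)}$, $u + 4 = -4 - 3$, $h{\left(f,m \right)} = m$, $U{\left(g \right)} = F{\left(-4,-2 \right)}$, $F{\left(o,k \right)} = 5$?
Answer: $305$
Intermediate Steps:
$U{\left(g \right)} = 5$
$l{\left(P \right)} = P$
$u = -11$ ($u = -4 - 7 = -11$)
$B{\left(t,R \right)} = 4$
$7 \cdot 43 + B{\left(l{\left(1 \right)},u \right)} = 7 \cdot 43 + 4 = 301 + 4 = 305$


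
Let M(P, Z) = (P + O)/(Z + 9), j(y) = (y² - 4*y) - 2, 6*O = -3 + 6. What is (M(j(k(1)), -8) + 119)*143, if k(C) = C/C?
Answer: 32747/2 ≈ 16374.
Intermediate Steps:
k(C) = 1
O = ½ (O = (-3 + 6)/6 = (⅙)*3 = ½ ≈ 0.50000)
j(y) = -2 + y² - 4*y
M(P, Z) = (½ + P)/(9 + Z) (M(P, Z) = (P + ½)/(Z + 9) = (½ + P)/(9 + Z))
(M(j(k(1)), -8) + 119)*143 = ((½ + (-2 + 1² - 4*1))/(9 - 8) + 119)*143 = ((½ + (-2 + 1 - 4))/1 + 119)*143 = (1*(½ - 5) + 119)*143 = (1*(-9/2) + 119)*143 = (-9/2 + 119)*143 = (229/2)*143 = 32747/2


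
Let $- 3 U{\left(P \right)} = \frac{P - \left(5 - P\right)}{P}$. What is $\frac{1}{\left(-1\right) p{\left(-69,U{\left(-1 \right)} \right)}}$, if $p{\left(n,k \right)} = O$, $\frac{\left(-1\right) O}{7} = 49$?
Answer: $\frac{1}{343} \approx 0.0029155$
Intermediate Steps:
$U{\left(P \right)} = - \frac{-5 + 2 P}{3 P}$ ($U{\left(P \right)} = - \frac{\left(P - \left(5 - P\right)\right) \frac{1}{P}}{3} = - \frac{\left(P + \left(-5 + P\right)\right) \frac{1}{P}}{3} = - \frac{\left(-5 + 2 P\right) \frac{1}{P}}{3} = - \frac{\frac{1}{P} \left(-5 + 2 P\right)}{3} = - \frac{-5 + 2 P}{3 P}$)
$O = -343$ ($O = \left(-7\right) 49 = -343$)
$p{\left(n,k \right)} = -343$
$\frac{1}{\left(-1\right) p{\left(-69,U{\left(-1 \right)} \right)}} = \frac{1}{\left(-1\right) \left(-343\right)} = \frac{1}{343}$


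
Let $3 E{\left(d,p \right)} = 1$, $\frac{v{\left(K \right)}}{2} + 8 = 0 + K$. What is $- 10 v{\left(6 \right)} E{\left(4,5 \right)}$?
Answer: $\frac{40}{3} \approx 13.333$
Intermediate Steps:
$v{\left(K \right)} = -16 + 2 K$ ($v{\left(K \right)} = -16 + 2 \left(0 + K\right) = -16 + 2 K$)
$E{\left(d,p \right)} = \frac{1}{3}$ ($E{\left(d,p \right)} = \frac{1}{3} \cdot 1 = \frac{1}{3}$)
$- 10 v{\left(6 \right)} E{\left(4,5 \right)} = - 10 \left(-16 + 2 \cdot 6\right) \frac{1}{3} = - 10 \left(-16 + 12\right) \frac{1}{3} = \left(-10\right) \left(-4\right) \frac{1}{3} = 40 \cdot \frac{1}{3} = \frac{40}{3}$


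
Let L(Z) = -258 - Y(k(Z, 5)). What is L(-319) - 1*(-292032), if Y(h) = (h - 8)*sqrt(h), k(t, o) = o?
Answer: 291774 + 3*sqrt(5) ≈ 2.9178e+5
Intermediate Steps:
Y(h) = sqrt(h)*(-8 + h) (Y(h) = (-8 + h)*sqrt(h) = sqrt(h)*(-8 + h))
L(Z) = -258 + 3*sqrt(5) (L(Z) = -258 - sqrt(5)*(-8 + 5) = -258 - sqrt(5)*(-3) = -258 - (-3)*sqrt(5) = -258 + 3*sqrt(5))
L(-319) - 1*(-292032) = (-258 + 3*sqrt(5)) - 1*(-292032) = (-258 + 3*sqrt(5)) + 292032 = 291774 + 3*sqrt(5)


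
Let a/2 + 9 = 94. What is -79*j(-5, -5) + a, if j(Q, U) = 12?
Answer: -778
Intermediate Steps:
a = 170 (a = -18 + 2*94 = -18 + 188 = 170)
-79*j(-5, -5) + a = -79*12 + 170 = -948 + 170 = -778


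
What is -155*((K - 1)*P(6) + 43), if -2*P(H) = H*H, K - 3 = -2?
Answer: -6665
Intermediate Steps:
K = 1 (K = 3 - 2 = 1)
P(H) = -H²/2 (P(H) = -H*H/2 = -H²/2)
-155*((K - 1)*P(6) + 43) = -155*((1 - 1)*(-½*6²) + 43) = -155*(0*(-½*36) + 43) = -155*(0*(-18) + 43) = -155*(0 + 43) = -155*43 = -6665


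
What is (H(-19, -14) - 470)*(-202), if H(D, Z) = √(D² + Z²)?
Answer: 94940 - 202*√557 ≈ 90173.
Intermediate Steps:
(H(-19, -14) - 470)*(-202) = (√((-19)² + (-14)²) - 470)*(-202) = (√(361 + 196) - 470)*(-202) = (√557 - 470)*(-202) = (-470 + √557)*(-202) = 94940 - 202*√557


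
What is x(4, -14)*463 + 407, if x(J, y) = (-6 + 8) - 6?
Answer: -1445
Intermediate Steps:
x(J, y) = -4 (x(J, y) = 2 - 6 = -4)
x(4, -14)*463 + 407 = -4*463 + 407 = -1852 + 407 = -1445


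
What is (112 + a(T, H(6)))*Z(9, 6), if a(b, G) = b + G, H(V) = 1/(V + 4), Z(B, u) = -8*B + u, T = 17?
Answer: -42603/5 ≈ -8520.6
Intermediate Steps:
Z(B, u) = u - 8*B
H(V) = 1/(4 + V)
a(b, G) = G + b
(112 + a(T, H(6)))*Z(9, 6) = (112 + (1/(4 + 6) + 17))*(6 - 8*9) = (112 + (1/10 + 17))*(6 - 72) = (112 + (⅒ + 17))*(-66) = (112 + 171/10)*(-66) = (1291/10)*(-66) = -42603/5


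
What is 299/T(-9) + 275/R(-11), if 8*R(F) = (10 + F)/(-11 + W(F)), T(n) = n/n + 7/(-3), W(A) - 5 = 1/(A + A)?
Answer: 52303/4 ≈ 13076.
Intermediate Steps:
W(A) = 5 + 1/(2*A) (W(A) = 5 + 1/(A + A) = 5 + 1/(2*A))
T(n) = -4/3 (T(n) = 1 + 7*(-1/3) = 1 - 7/3 = -4/3)
R(F) = (10 + F)/(8*(-6 + 1/(2*F))) (R(F) = ((10 + F)/(-11 + (5 + 1/(2*F))))/8 = ((10 + F)/(-6 + 1/(2*F)))/8 = (10 + F)/(8*(-6 + 1/(2*F))))
299/T(-9) + 275/R(-11) = 299/(-4/3) + 275/(((1/4)*(-11)*(10 - 11)/(1 - 12*(-11)))) = 299*(-3/4) + 275/(((1/4)*(-11)*(-1)/(1 + 132))) = -897/4 + 275/(((1/4)*(-11)*(-1)/133)) = -897/4 + 275/(((1/4)*(-11)*(1/133)*(-1))) = -897/4 + 275/(11/532) = -897/4 + 275*(532/11) = -897/4 + 13300 = 52303/4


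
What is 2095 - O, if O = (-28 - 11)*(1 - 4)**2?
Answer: 2446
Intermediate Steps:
O = -351 (O = -39*(-3)**2 = -39*9 = -351)
2095 - O = 2095 - 1*(-351) = 2095 + 351 = 2446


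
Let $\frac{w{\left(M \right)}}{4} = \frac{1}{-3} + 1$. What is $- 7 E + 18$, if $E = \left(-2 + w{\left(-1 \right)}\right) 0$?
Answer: $18$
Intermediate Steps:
$w{\left(M \right)} = \frac{8}{3}$ ($w{\left(M \right)} = 4 \left(\frac{1}{-3} + 1\right) = 4 \left(- \frac{1}{3} + 1\right) = 4 \cdot \frac{2}{3} = \frac{8}{3}$)
$E = 0$ ($E = \left(-2 + \frac{8}{3}\right) 0 = \frac{2}{3} \cdot 0 = 0$)
$- 7 E + 18 = \left(-7\right) 0 + 18 = 0 + 18 = 18$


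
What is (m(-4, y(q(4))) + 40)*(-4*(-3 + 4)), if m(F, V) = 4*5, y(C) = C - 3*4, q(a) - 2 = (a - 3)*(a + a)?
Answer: -240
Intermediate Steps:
q(a) = 2 + 2*a*(-3 + a) (q(a) = 2 + (a - 3)*(a + a) = 2 + (-3 + a)*(2*a) = 2 + 2*a*(-3 + a))
y(C) = -12 + C (y(C) = C - 12 = -12 + C)
m(F, V) = 20
(m(-4, y(q(4))) + 40)*(-4*(-3 + 4)) = (20 + 40)*(-4*(-3 + 4)) = 60*(-4*1) = 60*(-4) = -240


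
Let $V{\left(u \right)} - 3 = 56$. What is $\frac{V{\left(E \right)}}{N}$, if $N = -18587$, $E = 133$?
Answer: $- \frac{59}{18587} \approx -0.0031743$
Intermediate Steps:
$V{\left(u \right)} = 59$ ($V{\left(u \right)} = 3 + 56 = 59$)
$\frac{V{\left(E \right)}}{N} = \frac{59}{-18587} = 59 \left(- \frac{1}{18587}\right) = - \frac{59}{18587}$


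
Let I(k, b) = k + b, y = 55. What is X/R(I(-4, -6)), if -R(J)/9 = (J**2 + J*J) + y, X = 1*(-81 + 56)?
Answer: 5/459 ≈ 0.010893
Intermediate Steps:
I(k, b) = b + k
X = -25 (X = 1*(-25) = -25)
R(J) = -495 - 18*J**2 (R(J) = -9*((J**2 + J*J) + 55) = -9*((J**2 + J**2) + 55) = -9*(2*J**2 + 55) = -9*(55 + 2*J**2) = -495 - 18*J**2)
X/R(I(-4, -6)) = -25/(-495 - 18*(-6 - 4)**2) = -25/(-495 - 18*(-10)**2) = -25/(-495 - 18*100) = -25/(-495 - 1800) = -25/(-2295) = -25*(-1/2295) = 5/459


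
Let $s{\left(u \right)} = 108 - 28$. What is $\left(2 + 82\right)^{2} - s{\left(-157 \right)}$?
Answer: $6976$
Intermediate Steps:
$s{\left(u \right)} = 80$
$\left(2 + 82\right)^{2} - s{\left(-157 \right)} = \left(2 + 82\right)^{2} - 80 = 84^{2} - 80 = 7056 - 80 = 6976$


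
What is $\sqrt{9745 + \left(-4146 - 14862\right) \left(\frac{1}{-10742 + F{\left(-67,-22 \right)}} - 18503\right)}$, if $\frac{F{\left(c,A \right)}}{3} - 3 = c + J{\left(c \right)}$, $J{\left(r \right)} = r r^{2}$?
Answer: $\frac{\sqrt{293321763338850552385}}{913223} \approx 18754.0$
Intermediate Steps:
$J{\left(r \right)} = r^{3}$
$F{\left(c,A \right)} = 9 + 3 c + 3 c^{3}$ ($F{\left(c,A \right)} = 9 + 3 \left(c + c^{3}\right) = 9 + \left(3 c + 3 c^{3}\right) = 9 + 3 c + 3 c^{3}$)
$\sqrt{9745 + \left(-4146 - 14862\right) \left(\frac{1}{-10742 + F{\left(-67,-22 \right)}} - 18503\right)} = \sqrt{9745 + \left(-4146 - 14862\right) \left(\frac{1}{-10742 + \left(9 + 3 \left(-67\right) + 3 \left(-67\right)^{3}\right)} - 18503\right)} = \sqrt{9745 - 19008 \left(\frac{1}{-10742 + \left(9 - 201 + 3 \left(-300763\right)\right)} - 18503\right)} = \sqrt{9745 - 19008 \left(\frac{1}{-10742 - 902481} - 18503\right)} = \sqrt{9745 - 19008 \left(\frac{1}{-913223} - 18503\right)} = \sqrt{9745 - 19008 \left(- \frac{1}{913223} - 18503\right)} = \sqrt{9745 - - \frac{321185117151360}{913223}} = \sqrt{9745 + \frac{321185117151360}{913223}} = \sqrt{\frac{321194016509495}{913223}} = \frac{\sqrt{293321763338850552385}}{913223}$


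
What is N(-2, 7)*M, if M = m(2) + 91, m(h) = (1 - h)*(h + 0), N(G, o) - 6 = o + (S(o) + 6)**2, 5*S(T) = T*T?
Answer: 584374/25 ≈ 23375.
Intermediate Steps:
S(T) = T**2/5 (S(T) = (T*T)/5 = T**2/5)
N(G, o) = 6 + o + (6 + o**2/5)**2 (N(G, o) = 6 + (o + (o**2/5 + 6)**2) = 6 + (o + (6 + o**2/5)**2) = 6 + o + (6 + o**2/5)**2)
m(h) = h*(1 - h) (m(h) = (1 - h)*h = h*(1 - h))
M = 89 (M = 2*(1 - 1*2) + 91 = 2*(1 - 2) + 91 = 2*(-1) + 91 = -2 + 91 = 89)
N(-2, 7)*M = (6 + 7 + (30 + 7**2)**2/25)*89 = (6 + 7 + (30 + 49)**2/25)*89 = (6 + 7 + (1/25)*79**2)*89 = (6 + 7 + (1/25)*6241)*89 = (6 + 7 + 6241/25)*89 = (6566/25)*89 = 584374/25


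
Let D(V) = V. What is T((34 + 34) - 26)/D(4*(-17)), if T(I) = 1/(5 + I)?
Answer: -1/3196 ≈ -0.00031289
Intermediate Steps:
T((34 + 34) - 26)/D(4*(-17)) = 1/((5 + ((34 + 34) - 26))*((4*(-17)))) = 1/((5 + (68 - 26))*(-68)) = -1/68/(5 + 42) = -1/68/47 = (1/47)*(-1/68) = -1/3196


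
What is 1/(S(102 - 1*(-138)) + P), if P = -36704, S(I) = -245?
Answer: -1/36949 ≈ -2.7064e-5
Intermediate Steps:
1/(S(102 - 1*(-138)) + P) = 1/(-245 - 36704) = 1/(-36949) = -1/36949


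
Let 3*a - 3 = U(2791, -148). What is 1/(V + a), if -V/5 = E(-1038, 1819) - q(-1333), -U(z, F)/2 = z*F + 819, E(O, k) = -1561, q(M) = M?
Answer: 3/827921 ≈ 3.6235e-6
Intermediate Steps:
U(z, F) = -1638 - 2*F*z (U(z, F) = -2*(z*F + 819) = -2*(F*z + 819) = -2*(819 + F*z) = -1638 - 2*F*z)
a = 824501/3 (a = 1 + (-1638 - 2*(-148)*2791)/3 = 1 + (-1638 + 826136)/3 = 1 + (⅓)*824498 = 1 + 824498/3 = 824501/3 ≈ 2.7483e+5)
V = 1140 (V = -5*(-1561 - 1*(-1333)) = -5*(-1561 + 1333) = -5*(-228) = 1140)
1/(V + a) = 1/(1140 + 824501/3) = 1/(827921/3) = 3/827921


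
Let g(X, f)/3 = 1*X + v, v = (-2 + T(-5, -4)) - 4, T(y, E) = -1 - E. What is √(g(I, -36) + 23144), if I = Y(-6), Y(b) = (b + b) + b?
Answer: √23081 ≈ 151.92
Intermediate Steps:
v = -3 (v = (-2 + (-1 - 1*(-4))) - 4 = (-2 + (-1 + 4)) - 4 = (-2 + 3) - 4 = 1 - 4 = -3)
Y(b) = 3*b (Y(b) = 2*b + b = 3*b)
I = -18 (I = 3*(-6) = -18)
g(X, f) = -9 + 3*X (g(X, f) = 3*(1*X - 3) = 3*(X - 3) = 3*(-3 + X) = -9 + 3*X)
√(g(I, -36) + 23144) = √((-9 + 3*(-18)) + 23144) = √((-9 - 54) + 23144) = √(-63 + 23144) = √23081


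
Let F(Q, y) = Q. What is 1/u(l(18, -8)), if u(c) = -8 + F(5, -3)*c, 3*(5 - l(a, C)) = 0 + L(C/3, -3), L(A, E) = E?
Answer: 1/22 ≈ 0.045455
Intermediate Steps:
l(a, C) = 6 (l(a, C) = 5 - (0 - 3)/3 = 5 - 1/3*(-3) = 5 + 1 = 6)
u(c) = -8 + 5*c
1/u(l(18, -8)) = 1/(-8 + 5*6) = 1/(-8 + 30) = 1/22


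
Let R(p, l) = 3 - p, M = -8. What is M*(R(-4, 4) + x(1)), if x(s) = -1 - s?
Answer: -40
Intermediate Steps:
M*(R(-4, 4) + x(1)) = -8*((3 - 1*(-4)) + (-1 - 1*1)) = -8*((3 + 4) + (-1 - 1)) = -8*(7 - 2) = -8*5 = -40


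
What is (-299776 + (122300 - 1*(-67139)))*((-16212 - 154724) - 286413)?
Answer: 50462516613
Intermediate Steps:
(-299776 + (122300 - 1*(-67139)))*((-16212 - 154724) - 286413) = (-299776 + (122300 + 67139))*(-170936 - 286413) = (-299776 + 189439)*(-457349) = -110337*(-457349) = 50462516613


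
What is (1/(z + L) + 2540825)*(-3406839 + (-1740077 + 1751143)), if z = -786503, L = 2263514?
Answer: -12743746814352480748/1477011 ≈ -8.6281e+12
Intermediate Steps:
(1/(z + L) + 2540825)*(-3406839 + (-1740077 + 1751143)) = (1/(-786503 + 2263514) + 2540825)*(-3406839 + (-1740077 + 1751143)) = (1/1477011 + 2540825)*(-3406839 + 11066) = (1/1477011 + 2540825)*(-3395773) = (3752826474076/1477011)*(-3395773) = -12743746814352480748/1477011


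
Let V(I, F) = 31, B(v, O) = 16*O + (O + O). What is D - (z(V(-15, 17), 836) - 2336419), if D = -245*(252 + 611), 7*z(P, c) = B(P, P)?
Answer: 14874330/7 ≈ 2.1249e+6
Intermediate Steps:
B(v, O) = 18*O (B(v, O) = 16*O + 2*O = 18*O)
z(P, c) = 18*P/7 (z(P, c) = (18*P)/7 = 18*P/7)
D = -211435 (D = -245*863 = -211435)
D - (z(V(-15, 17), 836) - 2336419) = -211435 - ((18/7)*31 - 2336419) = -211435 - (558/7 - 2336419) = -211435 - 1*(-16354375/7) = -211435 + 16354375/7 = 14874330/7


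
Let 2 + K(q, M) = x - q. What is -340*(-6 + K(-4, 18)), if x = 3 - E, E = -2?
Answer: -340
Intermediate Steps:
x = 5 (x = 3 - 1*(-2) = 3 + 2 = 5)
K(q, M) = 3 - q (K(q, M) = -2 + (5 - q) = 3 - q)
-340*(-6 + K(-4, 18)) = -340*(-6 + (3 - 1*(-4))) = -340*(-6 + (3 + 4)) = -340*(-6 + 7) = -340*1 = -340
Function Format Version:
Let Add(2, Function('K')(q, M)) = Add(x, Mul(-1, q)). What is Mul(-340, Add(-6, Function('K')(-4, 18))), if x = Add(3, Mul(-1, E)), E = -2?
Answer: -340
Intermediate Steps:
x = 5 (x = Add(3, Mul(-1, -2)) = Add(3, 2) = 5)
Function('K')(q, M) = Add(3, Mul(-1, q)) (Function('K')(q, M) = Add(-2, Add(5, Mul(-1, q))) = Add(3, Mul(-1, q)))
Mul(-340, Add(-6, Function('K')(-4, 18))) = Mul(-340, Add(-6, Add(3, Mul(-1, -4)))) = Mul(-340, Add(-6, Add(3, 4))) = Mul(-340, Add(-6, 7)) = Mul(-340, 1) = -340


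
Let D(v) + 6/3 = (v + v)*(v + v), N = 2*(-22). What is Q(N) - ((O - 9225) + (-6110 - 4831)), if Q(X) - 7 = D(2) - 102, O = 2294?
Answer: 17791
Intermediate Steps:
N = -44
D(v) = -2 + 4*v² (D(v) = -2 + (v + v)*(v + v) = -2 + (2*v)*(2*v) = -2 + 4*v²)
Q(X) = -81 (Q(X) = 7 + ((-2 + 4*2²) - 102) = 7 + ((-2 + 4*4) - 102) = 7 + ((-2 + 16) - 102) = 7 + (14 - 102) = 7 - 88 = -81)
Q(N) - ((O - 9225) + (-6110 - 4831)) = -81 - ((2294 - 9225) + (-6110 - 4831)) = -81 - (-6931 - 10941) = -81 - 1*(-17872) = -81 + 17872 = 17791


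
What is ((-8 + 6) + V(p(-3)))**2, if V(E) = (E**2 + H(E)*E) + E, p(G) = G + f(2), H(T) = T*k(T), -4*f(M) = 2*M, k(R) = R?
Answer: 2916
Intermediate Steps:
f(M) = -M/2
H(T) = T**2 (H(T) = T*T = T**2)
p(G) = -1 + G (p(G) = G - 1/2*2 = G - 1 = -1 + G)
V(E) = E + E**2 + E**3 (V(E) = (E**2 + E**2*E) + E = (E**2 + E**3) + E = E + E**2 + E**3)
((-8 + 6) + V(p(-3)))**2 = ((-8 + 6) + (-1 - 3)*(1 + (-1 - 3) + (-1 - 3)**2))**2 = (-2 - 4*(1 - 4 + (-4)**2))**2 = (-2 - 4*(1 - 4 + 16))**2 = (-2 - 4*13)**2 = (-2 - 52)**2 = (-54)**2 = 2916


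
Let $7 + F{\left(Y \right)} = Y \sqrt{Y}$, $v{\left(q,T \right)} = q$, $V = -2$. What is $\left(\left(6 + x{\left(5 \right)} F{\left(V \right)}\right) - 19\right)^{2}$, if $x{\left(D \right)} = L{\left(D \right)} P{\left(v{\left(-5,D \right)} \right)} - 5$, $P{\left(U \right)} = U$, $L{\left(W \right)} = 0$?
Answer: $284 + 440 i \sqrt{2} \approx 284.0 + 622.25 i$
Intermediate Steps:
$F{\left(Y \right)} = -7 + Y^{\frac{3}{2}}$ ($F{\left(Y \right)} = -7 + Y \sqrt{Y} = -7 + Y^{\frac{3}{2}}$)
$x{\left(D \right)} = -5$ ($x{\left(D \right)} = 0 \left(-5\right) - 5 = 0 - 5 = -5$)
$\left(\left(6 + x{\left(5 \right)} F{\left(V \right)}\right) - 19\right)^{2} = \left(\left(6 - 5 \left(-7 + \left(-2\right)^{\frac{3}{2}}\right)\right) - 19\right)^{2} = \left(\left(6 - 5 \left(-7 - 2 i \sqrt{2}\right)\right) - 19\right)^{2} = \left(\left(6 + \left(35 + 10 i \sqrt{2}\right)\right) - 19\right)^{2} = \left(\left(41 + 10 i \sqrt{2}\right) - 19\right)^{2} = \left(22 + 10 i \sqrt{2}\right)^{2}$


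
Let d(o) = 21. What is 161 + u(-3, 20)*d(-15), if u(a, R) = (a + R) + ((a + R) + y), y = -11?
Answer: 644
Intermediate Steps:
u(a, R) = -11 + 2*R + 2*a (u(a, R) = (a + R) + ((a + R) - 11) = (R + a) + ((R + a) - 11) = (R + a) + (-11 + R + a) = -11 + 2*R + 2*a)
161 + u(-3, 20)*d(-15) = 161 + (-11 + 2*20 + 2*(-3))*21 = 161 + (-11 + 40 - 6)*21 = 161 + 23*21 = 161 + 483 = 644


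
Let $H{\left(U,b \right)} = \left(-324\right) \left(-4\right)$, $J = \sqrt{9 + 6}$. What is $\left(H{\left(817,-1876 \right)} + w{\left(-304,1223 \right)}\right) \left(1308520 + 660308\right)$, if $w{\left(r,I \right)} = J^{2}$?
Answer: $2581133508$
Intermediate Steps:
$J = \sqrt{15} \approx 3.873$
$H{\left(U,b \right)} = 1296$
$w{\left(r,I \right)} = 15$ ($w{\left(r,I \right)} = \left(\sqrt{15}\right)^{2} = 15$)
$\left(H{\left(817,-1876 \right)} + w{\left(-304,1223 \right)}\right) \left(1308520 + 660308\right) = \left(1296 + 15\right) \left(1308520 + 660308\right) = 1311 \cdot 1968828 = 2581133508$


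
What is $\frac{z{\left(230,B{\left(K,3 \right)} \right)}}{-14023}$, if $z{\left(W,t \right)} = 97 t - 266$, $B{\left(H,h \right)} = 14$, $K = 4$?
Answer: $- \frac{1092}{14023} \approx -0.077872$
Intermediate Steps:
$z{\left(W,t \right)} = -266 + 97 t$
$\frac{z{\left(230,B{\left(K,3 \right)} \right)}}{-14023} = \frac{-266 + 97 \cdot 14}{-14023} = \left(-266 + 1358\right) \left(- \frac{1}{14023}\right) = 1092 \left(- \frac{1}{14023}\right) = - \frac{1092}{14023}$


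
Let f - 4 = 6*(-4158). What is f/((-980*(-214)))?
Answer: -3118/26215 ≈ -0.11894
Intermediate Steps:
f = -24944 (f = 4 + 6*(-4158) = 4 - 24948 = -24944)
f/((-980*(-214))) = -24944/((-980*(-214))) = -24944/209720 = -24944*1/209720 = -3118/26215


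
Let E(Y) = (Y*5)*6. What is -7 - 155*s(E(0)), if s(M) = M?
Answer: -7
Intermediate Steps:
E(Y) = 30*Y (E(Y) = (5*Y)*6 = 30*Y)
-7 - 155*s(E(0)) = -7 - 4650*0 = -7 - 155*0 = -7 + 0 = -7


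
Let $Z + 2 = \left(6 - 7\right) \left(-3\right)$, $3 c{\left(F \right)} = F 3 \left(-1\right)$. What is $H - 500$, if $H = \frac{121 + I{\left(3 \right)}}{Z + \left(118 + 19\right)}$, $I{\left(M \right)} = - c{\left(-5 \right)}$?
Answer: $- \frac{34442}{69} \approx -499.16$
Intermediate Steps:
$c{\left(F \right)} = - F$ ($c{\left(F \right)} = \frac{F 3 \left(-1\right)}{3} = \frac{3 F \left(-1\right)}{3} = \frac{\left(-3\right) F}{3} = - F$)
$I{\left(M \right)} = -5$ ($I{\left(M \right)} = - \left(-1\right) \left(-5\right) = \left(-1\right) 5 = -5$)
$Z = 1$ ($Z = -2 + \left(6 - 7\right) \left(-3\right) = -2 - -3 = -2 + 3 = 1$)
$H = \frac{58}{69}$ ($H = \frac{121 - 5}{1 + \left(118 + 19\right)} = \frac{116}{1 + 137} = \frac{116}{138} = 116 \cdot \frac{1}{138} = \frac{58}{69} \approx 0.84058$)
$H - 500 = \frac{58}{69} - 500 = - \frac{34442}{69}$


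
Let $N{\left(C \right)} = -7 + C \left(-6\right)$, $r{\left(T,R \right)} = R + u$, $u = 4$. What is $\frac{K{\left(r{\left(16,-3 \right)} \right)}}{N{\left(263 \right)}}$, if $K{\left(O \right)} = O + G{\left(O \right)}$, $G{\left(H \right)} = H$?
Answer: $- \frac{2}{1585} \approx -0.0012618$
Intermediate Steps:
$r{\left(T,R \right)} = 4 + R$ ($r{\left(T,R \right)} = R + 4 = 4 + R$)
$N{\left(C \right)} = -7 - 6 C$
$K{\left(O \right)} = 2 O$ ($K{\left(O \right)} = O + O = 2 O$)
$\frac{K{\left(r{\left(16,-3 \right)} \right)}}{N{\left(263 \right)}} = \frac{2 \left(4 - 3\right)}{-7 - 1578} = \frac{2 \cdot 1}{-7 - 1578} = \frac{2}{-1585} = 2 \left(- \frac{1}{1585}\right) = - \frac{2}{1585}$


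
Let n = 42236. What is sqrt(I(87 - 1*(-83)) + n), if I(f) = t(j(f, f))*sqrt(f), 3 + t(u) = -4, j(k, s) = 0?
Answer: sqrt(42236 - 7*sqrt(170)) ≈ 205.29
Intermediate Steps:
t(u) = -7 (t(u) = -3 - 4 = -7)
I(f) = -7*sqrt(f)
sqrt(I(87 - 1*(-83)) + n) = sqrt(-7*sqrt(87 - 1*(-83)) + 42236) = sqrt(-7*sqrt(87 + 83) + 42236) = sqrt(-7*sqrt(170) + 42236) = sqrt(42236 - 7*sqrt(170))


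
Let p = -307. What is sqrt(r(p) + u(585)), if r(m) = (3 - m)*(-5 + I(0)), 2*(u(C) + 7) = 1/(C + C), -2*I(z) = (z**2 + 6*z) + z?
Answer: I*sqrt(236819635)/390 ≈ 39.459*I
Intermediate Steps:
I(z) = -7*z/2 - z**2/2 (I(z) = -((z**2 + 6*z) + z)/2 = -(z**2 + 7*z)/2 = -7*z/2 - z**2/2)
u(C) = -7 + 1/(4*C) (u(C) = -7 + 1/(2*(C + C)) = -7 + 1/(2*((2*C))) = -7 + (1/(2*C))/2 = -7 + 1/(4*C))
r(m) = -15 + 5*m (r(m) = (3 - m)*(-5 - 1/2*0*(7 + 0)) = (3 - m)*(-5 - 1/2*0*7) = (3 - m)*(-5 + 0) = (3 - m)*(-5) = -15 + 5*m)
sqrt(r(p) + u(585)) = sqrt((-15 + 5*(-307)) + (-7 + (1/4)/585)) = sqrt((-15 - 1535) + (-7 + (1/4)*(1/585))) = sqrt(-1550 + (-7 + 1/2340)) = sqrt(-1550 - 16379/2340) = sqrt(-3643379/2340) = I*sqrt(236819635)/390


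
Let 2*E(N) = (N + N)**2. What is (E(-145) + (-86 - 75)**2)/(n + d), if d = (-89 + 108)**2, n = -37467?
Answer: -67971/37106 ≈ -1.8318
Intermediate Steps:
d = 361 (d = 19**2 = 361)
E(N) = 2*N**2 (E(N) = (N + N)**2/2 = (2*N)**2/2 = (4*N**2)/2 = 2*N**2)
(E(-145) + (-86 - 75)**2)/(n + d) = (2*(-145)**2 + (-86 - 75)**2)/(-37467 + 361) = (2*21025 + (-161)**2)/(-37106) = (42050 + 25921)*(-1/37106) = 67971*(-1/37106) = -67971/37106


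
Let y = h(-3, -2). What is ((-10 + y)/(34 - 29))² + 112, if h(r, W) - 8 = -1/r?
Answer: 1009/9 ≈ 112.11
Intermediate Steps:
h(r, W) = 8 - 1/r
y = 25/3 (y = 8 - 1/(-3) = 8 - 1*(-⅓) = 8 + ⅓ = 25/3 ≈ 8.3333)
((-10 + y)/(34 - 29))² + 112 = ((-10 + 25/3)/(34 - 29))² + 112 = (-5/3/5)² + 112 = (-5/3*⅕)² + 112 = (-⅓)² + 112 = ⅑ + 112 = 1009/9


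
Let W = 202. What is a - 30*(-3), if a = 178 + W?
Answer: 470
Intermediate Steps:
a = 380 (a = 178 + 202 = 380)
a - 30*(-3) = 380 - 30*(-3) = 380 - 1*(-90) = 380 + 90 = 470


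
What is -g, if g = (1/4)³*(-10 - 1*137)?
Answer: 147/64 ≈ 2.2969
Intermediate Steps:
g = -147/64 (g = (¼)³*(-10 - 137) = (1/64)*(-147) = -147/64 ≈ -2.2969)
-g = -1*(-147/64) = 147/64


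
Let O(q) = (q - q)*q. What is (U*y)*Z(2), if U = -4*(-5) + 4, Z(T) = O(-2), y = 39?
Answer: 0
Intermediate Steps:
O(q) = 0 (O(q) = 0*q = 0)
Z(T) = 0
U = 24 (U = 20 + 4 = 24)
(U*y)*Z(2) = (24*39)*0 = 936*0 = 0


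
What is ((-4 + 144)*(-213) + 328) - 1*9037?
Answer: -38529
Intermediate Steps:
((-4 + 144)*(-213) + 328) - 1*9037 = (140*(-213) + 328) - 9037 = (-29820 + 328) - 9037 = -29492 - 9037 = -38529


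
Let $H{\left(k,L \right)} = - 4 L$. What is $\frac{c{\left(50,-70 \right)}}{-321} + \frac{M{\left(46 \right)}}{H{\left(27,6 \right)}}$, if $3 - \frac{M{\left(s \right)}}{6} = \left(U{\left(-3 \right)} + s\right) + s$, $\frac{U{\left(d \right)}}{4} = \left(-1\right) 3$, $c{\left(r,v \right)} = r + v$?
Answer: $\frac{24797}{1284} \approx 19.312$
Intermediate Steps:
$U{\left(d \right)} = -12$ ($U{\left(d \right)} = 4 \left(\left(-1\right) 3\right) = 4 \left(-3\right) = -12$)
$M{\left(s \right)} = 90 - 12 s$ ($M{\left(s \right)} = 18 - 6 \left(\left(-12 + s\right) + s\right) = 18 - 6 \left(-12 + 2 s\right) = 18 - \left(-72 + 12 s\right) = 90 - 12 s$)
$\frac{c{\left(50,-70 \right)}}{-321} + \frac{M{\left(46 \right)}}{H{\left(27,6 \right)}} = \frac{50 - 70}{-321} + \frac{90 - 552}{\left(-4\right) 6} = \left(-20\right) \left(- \frac{1}{321}\right) + \frac{90 - 552}{-24} = \frac{20}{321} - - \frac{77}{4} = \frac{20}{321} + \frac{77}{4} = \frac{24797}{1284}$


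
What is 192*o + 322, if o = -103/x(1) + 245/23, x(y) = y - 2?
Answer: 509294/23 ≈ 22143.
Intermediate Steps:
x(y) = -2 + y
o = 2614/23 (o = -103/(-2 + 1) + 245/23 = -103/(-1) + 245*(1/23) = -103*(-1) + 245/23 = 103 + 245/23 = 2614/23 ≈ 113.65)
192*o + 322 = 192*(2614/23) + 322 = 501888/23 + 322 = 509294/23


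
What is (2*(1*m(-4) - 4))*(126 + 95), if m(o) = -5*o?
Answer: 7072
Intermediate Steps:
(2*(1*m(-4) - 4))*(126 + 95) = (2*(1*(-5*(-4)) - 4))*(126 + 95) = (2*(1*20 - 4))*221 = (2*(20 - 4))*221 = (2*16)*221 = 32*221 = 7072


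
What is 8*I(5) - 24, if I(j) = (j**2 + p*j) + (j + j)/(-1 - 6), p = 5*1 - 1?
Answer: 2272/7 ≈ 324.57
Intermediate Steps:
p = 4 (p = 5 - 1 = 4)
I(j) = j**2 + 26*j/7 (I(j) = (j**2 + 4*j) + (j + j)/(-1 - 6) = (j**2 + 4*j) + (2*j)/(-7) = (j**2 + 4*j) + (2*j)*(-1/7) = (j**2 + 4*j) - 2*j/7 = j**2 + 26*j/7)
8*I(5) - 24 = 8*((1/7)*5*(26 + 7*5)) - 24 = 8*((1/7)*5*(26 + 35)) - 24 = 8*((1/7)*5*61) - 24 = 8*(305/7) - 24 = 2440/7 - 24 = 2272/7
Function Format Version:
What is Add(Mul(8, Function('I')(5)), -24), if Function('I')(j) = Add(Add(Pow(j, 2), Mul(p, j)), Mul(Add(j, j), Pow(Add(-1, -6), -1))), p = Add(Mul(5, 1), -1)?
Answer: Rational(2272, 7) ≈ 324.57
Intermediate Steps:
p = 4 (p = Add(5, -1) = 4)
Function('I')(j) = Add(Pow(j, 2), Mul(Rational(26, 7), j)) (Function('I')(j) = Add(Add(Pow(j, 2), Mul(4, j)), Mul(Add(j, j), Pow(Add(-1, -6), -1))) = Add(Add(Pow(j, 2), Mul(4, j)), Mul(Mul(2, j), Pow(-7, -1))) = Add(Add(Pow(j, 2), Mul(4, j)), Mul(Mul(2, j), Rational(-1, 7))) = Add(Add(Pow(j, 2), Mul(4, j)), Mul(Rational(-2, 7), j)) = Add(Pow(j, 2), Mul(Rational(26, 7), j)))
Add(Mul(8, Function('I')(5)), -24) = Add(Mul(8, Mul(Rational(1, 7), 5, Add(26, Mul(7, 5)))), -24) = Add(Mul(8, Mul(Rational(1, 7), 5, Add(26, 35))), -24) = Add(Mul(8, Mul(Rational(1, 7), 5, 61)), -24) = Add(Mul(8, Rational(305, 7)), -24) = Add(Rational(2440, 7), -24) = Rational(2272, 7)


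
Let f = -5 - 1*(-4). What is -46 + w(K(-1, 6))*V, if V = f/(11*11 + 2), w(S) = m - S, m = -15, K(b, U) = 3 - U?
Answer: -1882/41 ≈ -45.902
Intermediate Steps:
w(S) = -15 - S
f = -1 (f = -5 + 4 = -1)
V = -1/123 (V = -1/(11*11 + 2) = -1/(121 + 2) = -1/123 ≈ -0.0081301)
-46 + w(K(-1, 6))*V = -46 + (-15 - (3 - 1*6))*(-1/123) = -46 + (-15 - (3 - 6))*(-1/123) = -46 + (-15 - 1*(-3))*(-1/123) = -46 + (-15 + 3)*(-1/123) = -46 - 12*(-1/123) = -46 + 4/41 = -1882/41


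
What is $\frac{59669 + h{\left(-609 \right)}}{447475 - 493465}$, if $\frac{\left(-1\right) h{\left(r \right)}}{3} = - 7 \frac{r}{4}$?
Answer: $- \frac{225887}{183960} \approx -1.2279$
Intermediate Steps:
$h{\left(r \right)} = \frac{21 r}{4}$ ($h{\left(r \right)} = - 3 \left(- 7 \frac{r}{4}\right) = - 3 \left(- \frac{7 r}{4}\right) = \frac{21 r}{4}$)
$\frac{59669 + h{\left(-609 \right)}}{447475 - 493465} = \frac{59669 + \frac{21}{4} \left(-609\right)}{447475 - 493465} = \frac{59669 - \frac{12789}{4}}{-45990} = \frac{225887}{4} \left(- \frac{1}{45990}\right) = - \frac{225887}{183960}$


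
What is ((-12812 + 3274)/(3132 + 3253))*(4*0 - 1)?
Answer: 9538/6385 ≈ 1.4938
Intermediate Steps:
((-12812 + 3274)/(3132 + 3253))*(4*0 - 1) = (-9538/6385)*(0 - 1) = -9538*1/6385*(-1) = -9538/6385*(-1) = 9538/6385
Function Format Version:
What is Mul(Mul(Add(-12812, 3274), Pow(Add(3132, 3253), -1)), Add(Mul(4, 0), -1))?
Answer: Rational(9538, 6385) ≈ 1.4938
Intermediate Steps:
Mul(Mul(Add(-12812, 3274), Pow(Add(3132, 3253), -1)), Add(Mul(4, 0), -1)) = Mul(Mul(-9538, Pow(6385, -1)), Add(0, -1)) = Mul(Mul(-9538, Rational(1, 6385)), -1) = Mul(Rational(-9538, 6385), -1) = Rational(9538, 6385)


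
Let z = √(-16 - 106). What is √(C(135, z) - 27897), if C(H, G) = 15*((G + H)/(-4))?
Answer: √(-113613 - 15*I*√122)/2 ≈ 0.12288 - 168.53*I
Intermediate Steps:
z = I*√122 (z = √(-122) = I*√122 ≈ 11.045*I)
C(H, G) = -15*G/4 - 15*H/4 (C(H, G) = 15*((G + H)*(-¼)) = 15*(-G/4 - H/4) = -15*G/4 - 15*H/4)
√(C(135, z) - 27897) = √((-15*I*√122/4 - 15/4*135) - 27897) = √((-15*I*√122/4 - 2025/4) - 27897) = √((-2025/4 - 15*I*√122/4) - 27897) = √(-113613/4 - 15*I*√122/4)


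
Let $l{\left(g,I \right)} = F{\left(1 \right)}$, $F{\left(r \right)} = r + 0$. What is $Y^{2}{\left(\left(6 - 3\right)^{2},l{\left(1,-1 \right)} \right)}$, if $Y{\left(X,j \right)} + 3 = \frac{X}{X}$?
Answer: $4$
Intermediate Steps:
$F{\left(r \right)} = r$
$l{\left(g,I \right)} = 1$
$Y{\left(X,j \right)} = -2$ ($Y{\left(X,j \right)} = -3 + \frac{X}{X} = -3 + 1 = -2$)
$Y^{2}{\left(\left(6 - 3\right)^{2},l{\left(1,-1 \right)} \right)} = \left(-2\right)^{2} = 4$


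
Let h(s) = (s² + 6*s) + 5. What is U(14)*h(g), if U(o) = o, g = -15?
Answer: 1960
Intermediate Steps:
h(s) = 5 + s² + 6*s
U(14)*h(g) = 14*(5 + (-15)² + 6*(-15)) = 14*(5 + 225 - 90) = 14*140 = 1960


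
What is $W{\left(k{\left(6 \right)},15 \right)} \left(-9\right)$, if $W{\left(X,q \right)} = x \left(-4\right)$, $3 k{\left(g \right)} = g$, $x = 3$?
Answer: $108$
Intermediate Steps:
$k{\left(g \right)} = \frac{g}{3}$
$W{\left(X,q \right)} = -12$ ($W{\left(X,q \right)} = 3 \left(-4\right) = -12$)
$W{\left(k{\left(6 \right)},15 \right)} \left(-9\right) = \left(-12\right) \left(-9\right) = 108$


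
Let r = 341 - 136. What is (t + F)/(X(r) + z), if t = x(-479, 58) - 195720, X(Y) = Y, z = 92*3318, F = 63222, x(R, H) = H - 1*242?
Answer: -132682/305461 ≈ -0.43437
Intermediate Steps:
x(R, H) = -242 + H (x(R, H) = H - 242 = -242 + H)
z = 305256
r = 205
t = -195904 (t = (-242 + 58) - 195720 = -184 - 195720 = -195904)
(t + F)/(X(r) + z) = (-195904 + 63222)/(205 + 305256) = -132682/305461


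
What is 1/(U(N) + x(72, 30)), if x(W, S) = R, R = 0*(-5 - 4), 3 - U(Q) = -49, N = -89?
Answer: 1/52 ≈ 0.019231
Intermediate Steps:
U(Q) = 52 (U(Q) = 3 - 1*(-49) = 3 + 49 = 52)
R = 0 (R = 0*(-9) = 0)
x(W, S) = 0
1/(U(N) + x(72, 30)) = 1/(52 + 0) = 1/52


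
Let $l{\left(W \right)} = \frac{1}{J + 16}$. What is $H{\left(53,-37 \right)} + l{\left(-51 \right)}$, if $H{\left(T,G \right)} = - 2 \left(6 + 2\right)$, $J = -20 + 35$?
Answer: $- \frac{495}{31} \approx -15.968$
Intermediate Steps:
$J = 15$
$H{\left(T,G \right)} = -16$ ($H{\left(T,G \right)} = \left(-2\right) 8 = -16$)
$l{\left(W \right)} = \frac{1}{31}$ ($l{\left(W \right)} = \frac{1}{15 + 16} = \frac{1}{31}$)
$H{\left(53,-37 \right)} + l{\left(-51 \right)} = -16 + \frac{1}{31} = - \frac{495}{31}$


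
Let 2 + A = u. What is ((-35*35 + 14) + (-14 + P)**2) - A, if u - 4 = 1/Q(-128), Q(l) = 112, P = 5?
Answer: -126785/112 ≈ -1132.0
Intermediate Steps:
u = 449/112 (u = 4 + 1/112 = 449/112 ≈ 4.0089)
A = 225/112 (A = -2 + 449/112 = 225/112 ≈ 2.0089)
((-35*35 + 14) + (-14 + P)**2) - A = ((-35*35 + 14) + (-14 + 5)**2) - 1*225/112 = ((-1225 + 14) + (-9)**2) - 225/112 = (-1211 + 81) - 225/112 = -1130 - 225/112 = -126785/112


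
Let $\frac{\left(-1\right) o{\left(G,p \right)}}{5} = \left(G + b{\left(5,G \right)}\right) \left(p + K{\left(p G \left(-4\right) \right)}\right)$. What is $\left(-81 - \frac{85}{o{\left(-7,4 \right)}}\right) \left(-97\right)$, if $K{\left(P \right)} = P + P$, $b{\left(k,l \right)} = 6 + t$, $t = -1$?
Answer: $\frac{3584441}{456} \approx 7860.6$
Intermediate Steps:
$b{\left(k,l \right)} = 5$ ($b{\left(k,l \right)} = 6 - 1 = 5$)
$K{\left(P \right)} = 2 P$
$o{\left(G,p \right)} = - 5 \left(5 + G\right) \left(p - 8 G p\right)$ ($o{\left(G,p \right)} = - 5 \left(G + 5\right) \left(p + 2 p G \left(-4\right)\right) = - 5 \left(5 + G\right) \left(p + 2 G p \left(-4\right)\right) = - 5 \left(5 + G\right) \left(p + 2 \left(- 4 G p\right)\right) = - 5 \left(5 + G\right) \left(p - 8 G p\right)$)
$\left(-81 - \frac{85}{o{\left(-7,4 \right)}}\right) \left(-97\right) = \left(-81 - \frac{85}{5 \cdot 4 \left(-5 + 8 \left(-7\right)^{2} + 39 \left(-7\right)\right)}\right) \left(-97\right) = \left(-81 - \frac{85}{5 \cdot 4 \left(-5 + 8 \cdot 49 - 273\right)}\right) \left(-97\right) = \left(-81 - \frac{85}{5 \cdot 4 \left(-5 + 392 - 273\right)}\right) \left(-97\right) = \left(-81 - \frac{85}{5 \cdot 4 \cdot 114}\right) \left(-97\right) = \left(-81 - \frac{85}{2280}\right) \left(-97\right) = \left(-81 - \frac{17}{456}\right) \left(-97\right) = \left(- \frac{36953}{456}\right) \left(-97\right) = \frac{3584441}{456}$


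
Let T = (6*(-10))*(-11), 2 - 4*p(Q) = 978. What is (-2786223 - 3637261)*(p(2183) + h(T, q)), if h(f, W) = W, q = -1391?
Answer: 10502396340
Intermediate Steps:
p(Q) = -244 (p(Q) = 1/2 - 1/4*978 = 1/2 - 489/2 = -244)
T = 660 (T = -60*(-11) = 660)
(-2786223 - 3637261)*(p(2183) + h(T, q)) = (-2786223 - 3637261)*(-244 - 1391) = -6423484*(-1635) = 10502396340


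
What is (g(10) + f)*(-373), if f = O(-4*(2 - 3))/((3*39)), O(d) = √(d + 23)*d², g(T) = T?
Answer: -3730 - 5968*√3/39 ≈ -3995.0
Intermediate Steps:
O(d) = d²*√(23 + d) (O(d) = √(23 + d)*d² = d²*√(23 + d))
f = 16*√3/39 (f = ((-4*(2 - 3))²*√(23 - 4*(2 - 3)))/((3*39)) = ((-4*(-1))²*√(23 - 4*(-1)))/117 = (4²*√(23 + 4))*(1/117) = (16*√27)*(1/117) = (16*(3*√3))*(1/117) = (48*√3)*(1/117) = 16*√3/39 ≈ 0.71058)
(g(10) + f)*(-373) = (10 + 16*√3/39)*(-373) = -3730 - 5968*√3/39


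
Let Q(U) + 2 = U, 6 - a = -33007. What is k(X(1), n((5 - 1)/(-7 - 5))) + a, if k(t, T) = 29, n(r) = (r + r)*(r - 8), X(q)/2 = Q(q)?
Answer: 33042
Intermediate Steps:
a = 33013 (a = 6 - 1*(-33007) = 6 + 33007 = 33013)
Q(U) = -2 + U
X(q) = -4 + 2*q (X(q) = 2*(-2 + q) = -4 + 2*q)
n(r) = 2*r*(-8 + r) (n(r) = (2*r)*(-8 + r) = 2*r*(-8 + r))
k(X(1), n((5 - 1)/(-7 - 5))) + a = 29 + 33013 = 33042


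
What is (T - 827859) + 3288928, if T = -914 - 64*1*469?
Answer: 2430139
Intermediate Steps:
T = -30930 (T = -914 - 64*469 = -914 - 30016 = -30930)
(T - 827859) + 3288928 = (-30930 - 827859) + 3288928 = -858789 + 3288928 = 2430139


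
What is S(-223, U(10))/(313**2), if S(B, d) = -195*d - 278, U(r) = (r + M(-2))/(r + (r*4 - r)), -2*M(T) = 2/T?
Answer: -5267/1567504 ≈ -0.0033601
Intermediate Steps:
M(T) = -1/T
U(r) = (1/2 + r)/(4*r) (U(r) = (r - 1/(-2))/(r + (r*4 - r)) = (r - 1*(-1/2))/(r + (4*r - r)) = (r + 1/2)/(r + 3*r) = (1/2 + r)/((4*r)) = (1/2 + r)*(1/(4*r)) = (1/2 + r)/(4*r))
S(B, d) = -278 - 195*d
S(-223, U(10))/(313**2) = (-278 - 195*(1 + 2*10)/(8*10))/(313**2) = (-278 - 195*(1 + 20)/(8*10))/97969 = (-278 - 195*21/(8*10))*(1/97969) = (-278 - 195*21/80)*(1/97969) = (-278 - 819/16)*(1/97969) = -5267/16*1/97969 = -5267/1567504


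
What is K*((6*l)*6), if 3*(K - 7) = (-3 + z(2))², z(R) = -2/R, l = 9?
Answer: 3996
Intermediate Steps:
K = 37/3 (K = 7 + (-3 - 2/2)²/3 = 7 + (-3 - 2*½)²/3 = 7 + (-3 - 1)²/3 = 7 + (⅓)*(-4)² = 7 + (⅓)*16 = 7 + 16/3 = 37/3 ≈ 12.333)
K*((6*l)*6) = 37*((6*9)*6)/3 = 37*(54*6)/3 = (37/3)*324 = 3996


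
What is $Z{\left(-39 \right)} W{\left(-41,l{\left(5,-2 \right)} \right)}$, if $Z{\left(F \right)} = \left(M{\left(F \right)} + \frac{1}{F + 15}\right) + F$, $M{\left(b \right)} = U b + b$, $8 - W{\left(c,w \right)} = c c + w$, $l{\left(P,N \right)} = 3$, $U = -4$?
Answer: $- \frac{783949}{6} \approx -1.3066 \cdot 10^{5}$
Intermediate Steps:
$W{\left(c,w \right)} = 8 - w - c^{2}$ ($W{\left(c,w \right)} = 8 - \left(c c + w\right) = 8 - \left(c^{2} + w\right) = 8 - \left(w + c^{2}\right) = 8 - w - c^{2}$)
$M{\left(b \right)} = - 3 b$ ($M{\left(b \right)} = - 4 b + b = - 3 b$)
$Z{\left(F \right)} = \frac{1}{15 + F} - 2 F$ ($Z{\left(F \right)} = \left(- 3 F + \frac{1}{F + 15}\right) + F = \left(- 3 F + \frac{1}{15 + F}\right) + F = \left(\frac{1}{15 + F} - 3 F\right) + F = \frac{1}{15 + F} - 2 F$)
$Z{\left(-39 \right)} W{\left(-41,l{\left(5,-2 \right)} \right)} = \frac{1 - -1170 - 2 \left(-39\right)^{2}}{15 - 39} \left(8 - 3 - \left(-41\right)^{2}\right) = \frac{1 + 1170 - 3042}{-24} \left(8 - 3 - 1681\right) = - \frac{1 + 1170 - 3042}{24} \left(8 - 3 - 1681\right) = \left(- \frac{1}{24}\right) \left(-1871\right) \left(-1676\right) = \frac{1871}{24} \left(-1676\right) = - \frac{783949}{6}$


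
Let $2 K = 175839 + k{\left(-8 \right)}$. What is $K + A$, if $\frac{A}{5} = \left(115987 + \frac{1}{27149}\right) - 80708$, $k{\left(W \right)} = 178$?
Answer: $\frac{14356581253}{54298} \approx 2.644 \cdot 10^{5}$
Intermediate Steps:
$A = \frac{4788947860}{27149}$ ($A = 5 \left(\left(115987 + \frac{1}{27149}\right) - 80708\right) = 5 \left(\frac{3148931064}{27149} - 80708\right) = 5 \cdot \frac{957789572}{27149} = \frac{4788947860}{27149} \approx 1.764 \cdot 10^{5}$)
$K = \frac{176017}{2}$ ($K = \frac{175839 + 178}{2} = \frac{1}{2} \cdot 176017 = \frac{176017}{2} \approx 88009.0$)
$K + A = \frac{176017}{2} + \frac{4788947860}{27149} = \frac{14356581253}{54298}$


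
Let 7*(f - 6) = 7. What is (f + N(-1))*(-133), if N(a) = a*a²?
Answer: -798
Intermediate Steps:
f = 7 (f = 6 + (⅐)*7 = 6 + 1 = 7)
N(a) = a³
(f + N(-1))*(-133) = (7 + (-1)³)*(-133) = (7 - 1)*(-133) = 6*(-133) = -798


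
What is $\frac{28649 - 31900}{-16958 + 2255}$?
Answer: $\frac{3251}{14703} \approx 0.22111$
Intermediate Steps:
$\frac{28649 - 31900}{-16958 + 2255} = - \frac{3251}{-14703} = \left(-3251\right) \left(- \frac{1}{14703}\right) = \frac{3251}{14703}$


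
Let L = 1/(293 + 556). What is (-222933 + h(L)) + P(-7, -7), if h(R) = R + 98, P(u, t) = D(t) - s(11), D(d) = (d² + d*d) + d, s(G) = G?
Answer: -189118994/849 ≈ -2.2276e+5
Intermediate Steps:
D(d) = d + 2*d² (D(d) = (d² + d²) + d = 2*d² + d = d + 2*d²)
L = 1/849 ≈ 0.0011779
P(u, t) = -11 + t*(1 + 2*t) (P(u, t) = t*(1 + 2*t) - 1*11 = t*(1 + 2*t) - 11 = -11 + t*(1 + 2*t))
h(R) = 98 + R
(-222933 + h(L)) + P(-7, -7) = (-222933 + (98 + 1/849)) + (-11 - 7*(1 + 2*(-7))) = (-222933 + 83203/849) + (-11 - 7*(1 - 14)) = -189186914/849 + (-11 - 7*(-13)) = -189186914/849 + (-11 + 91) = -189186914/849 + 80 = -189118994/849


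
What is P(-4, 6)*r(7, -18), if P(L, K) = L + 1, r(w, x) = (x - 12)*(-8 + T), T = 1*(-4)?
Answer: -1080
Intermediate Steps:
T = -4
r(w, x) = 144 - 12*x (r(w, x) = (x - 12)*(-8 - 4) = (-12 + x)*(-12) = 144 - 12*x)
P(L, K) = 1 + L
P(-4, 6)*r(7, -18) = (1 - 4)*(144 - 12*(-18)) = -3*(144 + 216) = -3*360 = -1080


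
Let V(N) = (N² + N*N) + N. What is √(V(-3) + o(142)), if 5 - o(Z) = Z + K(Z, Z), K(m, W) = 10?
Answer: 2*I*√33 ≈ 11.489*I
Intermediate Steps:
V(N) = N + 2*N² (V(N) = (N² + N²) + N = 2*N² + N = N + 2*N²)
o(Z) = -5 - Z (o(Z) = 5 - (Z + 10) = 5 - (10 + Z) = 5 + (-10 - Z) = -5 - Z)
√(V(-3) + o(142)) = √(-3*(1 + 2*(-3)) + (-5 - 1*142)) = √(-3*(1 - 6) + (-5 - 142)) = √(-3*(-5) - 147) = √(15 - 147) = √(-132) = 2*I*√33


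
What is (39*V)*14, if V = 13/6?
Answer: 1183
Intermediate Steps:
V = 13/6 (V = 13*(⅙) = 13/6 ≈ 2.1667)
(39*V)*14 = (39*(13/6))*14 = (169/2)*14 = 1183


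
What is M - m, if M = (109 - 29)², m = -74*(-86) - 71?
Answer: 107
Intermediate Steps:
m = 6293 (m = 6364 - 71 = 6293)
M = 6400 (M = 80² = 6400)
M - m = 6400 - 1*6293 = 6400 - 6293 = 107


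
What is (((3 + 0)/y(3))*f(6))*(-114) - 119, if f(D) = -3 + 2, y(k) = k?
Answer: -5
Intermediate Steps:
f(D) = -1
(((3 + 0)/y(3))*f(6))*(-114) - 119 = (((3 + 0)/3)*(-1))*(-114) - 119 = ((3*(⅓))*(-1))*(-114) - 119 = (1*(-1))*(-114) - 119 = -1*(-114) - 119 = 114 - 119 = -5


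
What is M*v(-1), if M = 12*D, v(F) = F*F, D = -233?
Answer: -2796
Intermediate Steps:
v(F) = F²
M = -2796 (M = 12*(-233) = -2796)
M*v(-1) = -2796*(-1)² = -2796*1 = -2796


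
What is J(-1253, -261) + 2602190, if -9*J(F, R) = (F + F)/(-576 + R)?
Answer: 19602294764/7533 ≈ 2.6022e+6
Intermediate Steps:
J(F, R) = -2*F/(9*(-576 + R)) (J(F, R) = -(F + F)/(9*(-576 + R)) = -2*F/(9*(-576 + R)))
J(-1253, -261) + 2602190 = -2*(-1253)/(-5184 + 9*(-261)) + 2602190 = -2*(-1253)/(-5184 - 2349) + 2602190 = -2*(-1253)/(-7533) + 2602190 = -2*(-1253)*(-1/7533) + 2602190 = -2506/7533 + 2602190 = 19602294764/7533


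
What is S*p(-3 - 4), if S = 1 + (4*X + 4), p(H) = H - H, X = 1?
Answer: 0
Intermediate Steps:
p(H) = 0
S = 9 (S = 1 + (4*1 + 4) = 1 + (4 + 4) = 1 + 8 = 9)
S*p(-3 - 4) = 9*0 = 0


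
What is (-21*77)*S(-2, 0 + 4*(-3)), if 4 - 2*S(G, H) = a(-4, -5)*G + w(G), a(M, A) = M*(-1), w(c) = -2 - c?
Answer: -9702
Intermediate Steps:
a(M, A) = -M
S(G, H) = 3 - 3*G/2 (S(G, H) = 2 - ((-1*(-4))*G + (-2 - G))/2 = 2 - (4*G + (-2 - G))/2 = 2 - (-2 + 3*G)/2 = 2 + (1 - 3*G/2) = 3 - 3*G/2)
(-21*77)*S(-2, 0 + 4*(-3)) = (-21*77)*(3 - 3/2*(-2)) = -1617*(3 + 3) = -1617*6 = -9702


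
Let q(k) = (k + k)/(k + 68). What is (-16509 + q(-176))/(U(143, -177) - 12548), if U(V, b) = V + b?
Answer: 445655/339714 ≈ 1.3119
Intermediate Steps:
q(k) = 2*k/(68 + k) (q(k) = (2*k)/(68 + k) = 2*k/(68 + k))
(-16509 + q(-176))/(U(143, -177) - 12548) = (-16509 + 2*(-176)/(68 - 176))/((143 - 177) - 12548) = (-16509 + 2*(-176)/(-108))/(-34 - 12548) = (-16509 + 2*(-176)*(-1/108))/(-12582) = (-16509 + 88/27)*(-1/12582) = -445655/27*(-1/12582) = 445655/339714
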